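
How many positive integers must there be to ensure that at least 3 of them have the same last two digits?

201

There are 100 possible two-digit endings acting as pigeonholes.
With 100 × 2 = 200 positive integers we could place exactly 2 in each, with no class reaching 3.
One more forces some class to hold 3, so 200 + 1 = 201.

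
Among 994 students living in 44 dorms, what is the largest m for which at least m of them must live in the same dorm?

The 994 students fall into 44 dorms.
If each of the 44 dorms held at most 22, the total would be at most 44 × 22 = 968 < 994, a contradiction.
So at least one holds ⌈994/44⌉ = 23.

23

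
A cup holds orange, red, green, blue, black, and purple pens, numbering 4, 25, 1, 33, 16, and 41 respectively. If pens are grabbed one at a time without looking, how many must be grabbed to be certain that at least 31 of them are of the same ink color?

In the worst case we take at most 30 of each ink color, but all 4 orange, all 25 red, all 1 green, and all 16 black (fewer than 30), giving 4 + 25 + 1 + 30 + 16 + 30 = 106.
One more pen then forces some ink color to 31, so 106 + 1 = 107.

107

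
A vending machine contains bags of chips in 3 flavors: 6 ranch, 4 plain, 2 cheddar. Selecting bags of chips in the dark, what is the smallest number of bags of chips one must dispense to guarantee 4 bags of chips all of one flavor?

In the worst case we take at most 3 of each flavor, but all 2 cheddar (fewer than 3), giving 3 + 3 + 2 = 8.
One more bag of chips then forces some flavor to 4, so 8 + 1 = 9.

9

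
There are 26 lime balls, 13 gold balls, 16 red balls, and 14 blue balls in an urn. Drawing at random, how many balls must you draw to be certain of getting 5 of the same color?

The worst case takes 4 balls of each color without reaching 5 of any: 4 × 4 = 16.
The next ball must bring some color to 5, so 16 + 1 = 17.

17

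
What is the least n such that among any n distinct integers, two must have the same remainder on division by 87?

Two integers differ by a multiple of 87 exactly when they share a remainder mod 87.
There are 87 residue classes mod 87, so 87 integers can all lie in distinct classes.
One more integer must repeat a residue, giving a difference divisible by 87. So n = 87 + 1 = 88.

88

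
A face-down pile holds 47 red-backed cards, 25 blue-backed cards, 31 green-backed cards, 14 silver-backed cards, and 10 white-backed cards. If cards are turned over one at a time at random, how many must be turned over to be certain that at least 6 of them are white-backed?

123

To avoid white-backed cards as long as possible, exhaust the other 4 back colors first.
The worst case draws every non-white-backed card first: 47 + 25 + 31 + 14 = 117.
The next 6 draws are then forced to be white-backed, giving 117 + 6 = 123.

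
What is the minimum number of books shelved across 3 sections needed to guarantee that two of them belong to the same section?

There are 3 sections acting as pigeonholes.
With 3 books we could place one in each, avoiding any repeat.
One more forces some class to hold 2, so 3 + 1 = 4.

4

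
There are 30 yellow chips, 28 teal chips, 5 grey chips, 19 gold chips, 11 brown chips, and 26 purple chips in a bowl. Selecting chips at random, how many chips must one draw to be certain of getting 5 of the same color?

The worst case takes 4 chips of each color without reaching 5 of any: 6 × 4 = 24.
The next chip must bring some color to 5, so 24 + 1 = 25.

25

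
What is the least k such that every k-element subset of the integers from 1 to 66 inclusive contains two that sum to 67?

Partition {1, …, 66} into 33 pairs: {1,66}, {2,65}, …, {33,34}.
Choosing 33 integers — say the integers 1 through 33 — takes one from each pair and avoids the property.
Choosing 34 forces two into the same pair by pigeonhole, and those sum to 67. So 34.

34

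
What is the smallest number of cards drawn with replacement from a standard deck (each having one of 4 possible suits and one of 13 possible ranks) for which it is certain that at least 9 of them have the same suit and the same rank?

There are 4 × 13 = 52 (suit, rank) combinations acting as pigeonholes.
With 52 × 8 = 416 cards drawn with replacement from a standard deck we could place exactly 8 in each, with no (suit, rank) pair reaching 9.
One more forces some (suit, rank) pair to hold 9, so 416 + 1 = 417.

417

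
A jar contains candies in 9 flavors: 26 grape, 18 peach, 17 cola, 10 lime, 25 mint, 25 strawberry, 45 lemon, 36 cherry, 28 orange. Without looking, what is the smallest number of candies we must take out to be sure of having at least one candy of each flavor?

221

The hardest flavor to obtain is lime: we could draw every other candy first — 230 − 10 = 220 candies — without a single lime one.
The next draw must be lime, so 220 + 1 = 221.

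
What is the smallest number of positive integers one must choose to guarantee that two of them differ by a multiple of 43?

Two integers differ by a multiple of 43 exactly when they share a remainder mod 43.
There are 43 residue classes mod 43, so 43 integers can all lie in distinct classes.
One more integer must repeat a residue, giving a difference divisible by 43. So n = 43 + 1 = 44.

44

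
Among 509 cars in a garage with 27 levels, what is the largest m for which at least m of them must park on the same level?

19

The 509 cars fall into 27 levels.
If each of the 27 levels held at most 18, the total would be at most 27 × 18 = 486 < 509, a contradiction.
So at least one holds ⌈509/27⌉ = 19.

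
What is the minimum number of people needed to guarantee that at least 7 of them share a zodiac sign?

73

There are 12 zodiac signs acting as pigeonholes.
With 12 × 6 = 72 people we could place exactly 6 in each, with no class reaching 7.
One more forces some class to hold 7, so 72 + 1 = 73.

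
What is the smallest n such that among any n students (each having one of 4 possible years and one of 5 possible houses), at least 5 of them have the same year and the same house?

There are 4 × 5 = 20 (year, house) combinations acting as pigeonholes.
With 20 × 4 = 80 students we could place exactly 4 in each, with no (year, house) pair reaching 5.
One more forces some (year, house) pair to hold 5, so 80 + 1 = 81.

81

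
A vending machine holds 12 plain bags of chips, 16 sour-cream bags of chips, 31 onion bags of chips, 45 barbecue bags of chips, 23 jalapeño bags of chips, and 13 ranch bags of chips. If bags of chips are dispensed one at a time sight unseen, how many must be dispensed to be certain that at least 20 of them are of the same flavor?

Treat the 6 flavors as pigeonholes.
In the worst case we take at most 19 of each flavor, but all 12 plain, all 16 sour-cream, and all 13 ranch (fewer than 19), giving 12 + 16 + 19 + 19 + 19 + 13 = 98.
One more bag of chips then forces some flavor to 20, so 98 + 1 = 99.

99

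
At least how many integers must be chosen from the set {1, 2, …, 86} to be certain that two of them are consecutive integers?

Partition {1, …, 86} into 43 pairs: {1,2}, {3,4}, …, {85,86}.
Choosing 43 integers — say the 43 even numbers 2, 4, …, 86 — takes one from each pair and avoids the property.
Choosing 44 forces two into the same pair by pigeonhole, and those are consecutive. So 44.

44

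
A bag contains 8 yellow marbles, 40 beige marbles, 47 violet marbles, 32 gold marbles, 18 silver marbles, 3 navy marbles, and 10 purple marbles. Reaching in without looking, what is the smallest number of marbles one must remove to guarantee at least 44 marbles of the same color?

In the worst case we take at most 43 of each color, but all 8 yellow, all 40 beige, all 32 gold, all 18 silver, all 3 navy, and all 10 purple (fewer than 43), giving 8 + 40 + 43 + 32 + 18 + 3 + 10 = 154.
One more marble then forces some color to 44, so 154 + 1 = 155.

155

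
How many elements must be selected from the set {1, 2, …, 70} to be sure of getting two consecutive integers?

36

Partition {1, …, 70} into 35 pairs: {1,2}, {3,4}, …, {69,70}.
Choosing 35 integers — say the 35 even numbers 2, 4, …, 70 — takes one from each pair and avoids the property.
Choosing 36 forces two into the same pair by pigeonhole, and those are consecutive. So 36.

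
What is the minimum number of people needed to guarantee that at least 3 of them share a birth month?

25

There are 12 months of the year acting as pigeonholes.
With 12 × 2 = 24 people we could place exactly 2 in each, with no class reaching 3.
One more forces some class to hold 3, so 24 + 1 = 25.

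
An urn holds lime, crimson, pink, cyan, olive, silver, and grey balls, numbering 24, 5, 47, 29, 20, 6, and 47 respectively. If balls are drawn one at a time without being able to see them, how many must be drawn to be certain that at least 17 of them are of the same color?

92

Treat the 7 colors as pigeonholes.
In the worst case we take at most 16 of each color, but all 5 crimson and all 6 silver (fewer than 16), giving 16 + 5 + 16 + 16 + 16 + 6 + 16 = 91.
One more ball then forces some color to 17, so 91 + 1 = 92.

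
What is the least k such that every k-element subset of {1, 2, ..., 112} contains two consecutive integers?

Partition {1, …, 112} into 56 pairs: {1,2}, {3,4}, …, {111,112}.
Choosing 56 integers — say the 56 even numbers 2, 4, …, 112 — takes one from each pair and avoids the property.
Choosing 57 forces two into the same pair by pigeonhole, and those are consecutive. So 57.

57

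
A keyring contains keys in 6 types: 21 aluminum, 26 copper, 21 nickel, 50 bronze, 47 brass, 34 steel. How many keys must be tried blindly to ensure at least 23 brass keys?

175

The worst case draws every non-brass key first: 21 + 26 + 21 + 50 + 34 = 152.
The next 23 draws are then forced to be brass, giving 152 + 23 = 175.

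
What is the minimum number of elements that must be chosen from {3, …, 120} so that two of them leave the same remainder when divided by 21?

Use the pigeonhole principle on residue classes: group the integers by remainder mod 21; there are 21 residue classes, each nonempty in this range.
Choosing one from each class (21 integers) avoids any shared remainder.
One more choice must repeat a class, so two differ by a multiple of 21. Hence 21 + 1 = 22.

22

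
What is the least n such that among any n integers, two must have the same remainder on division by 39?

Use the pigeonhole principle on residue classes: two integers differ by a multiple of 39 exactly when they share a remainder mod 39.
There are 39 residue classes mod 39, so 39 integers can all lie in distinct classes.
One more integer must repeat a residue, giving a difference divisible by 39. So n = 39 + 1 = 40.

40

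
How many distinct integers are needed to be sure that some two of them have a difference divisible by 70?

71

Use the pigeonhole principle on residue classes: two integers differ by a multiple of 70 exactly when they share a remainder mod 70.
There are 70 residue classes mod 70, so 70 integers can all lie in distinct classes.
One more integer must repeat a residue, giving a difference divisible by 70. So n = 70 + 1 = 71.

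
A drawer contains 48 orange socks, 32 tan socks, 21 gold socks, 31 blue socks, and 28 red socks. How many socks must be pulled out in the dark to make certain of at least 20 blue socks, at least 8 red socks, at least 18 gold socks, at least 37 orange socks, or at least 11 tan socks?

90

Each of the 5 colors has its own threshold; avoid all of them simultaneously.
The worst case stops just short of every target: 36 orange, 10 tan, 17 gold, 19 blue, 7 red — 36 + 10 + 17 + 19 + 7 = 89 socks.
One more sock must push some color to its target, so 89 + 1 = 90.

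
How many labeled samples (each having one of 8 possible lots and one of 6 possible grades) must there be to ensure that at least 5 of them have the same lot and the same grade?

193

There are 8 × 6 = 48 (lot, grade) combinations acting as pigeonholes.
With 48 × 4 = 192 labeled samples we could place exactly 4 in each, with no (lot, grade) pair reaching 5.
One more forces some (lot, grade) pair to hold 5, so 192 + 1 = 193.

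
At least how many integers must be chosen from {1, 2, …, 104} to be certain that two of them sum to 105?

53

Partition {1, …, 104} into 52 pairs: {1,104}, {2,103}, …, {52,53}.
Choosing 52 integers — say the integers 1 through 52 — takes one from each pair and avoids the property.
Choosing 53 forces two into the same pair by pigeonhole, and those sum to 105. So 53.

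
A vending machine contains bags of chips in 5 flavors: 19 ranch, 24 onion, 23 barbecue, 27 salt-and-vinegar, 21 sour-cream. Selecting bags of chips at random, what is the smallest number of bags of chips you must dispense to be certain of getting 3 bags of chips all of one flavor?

11

The worst case takes 2 bags of chips of each flavor without reaching 3 of any: 5 × 2 = 10.
The next bag of chips must bring some flavor to 3, so 10 + 1 = 11.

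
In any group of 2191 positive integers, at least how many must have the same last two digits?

The 2191 positive integers fall into 100 possible two-digit endings.
If each of the 100 possible two-digit endings held at most 21, the total would be at most 100 × 21 = 2100 < 2191, a contradiction.
So at least one holds ⌈2191/100⌉ = 22.

22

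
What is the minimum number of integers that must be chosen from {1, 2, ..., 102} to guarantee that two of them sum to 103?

Partition {1, …, 102} into 51 pairs: {1,102}, {2,101}, …, {51,52}.
Choosing 51 integers — say the integers 1 through 51 — takes one from each pair and avoids the property.
Choosing 52 forces two into the same pair by pigeonhole, and those sum to 103. So 52.

52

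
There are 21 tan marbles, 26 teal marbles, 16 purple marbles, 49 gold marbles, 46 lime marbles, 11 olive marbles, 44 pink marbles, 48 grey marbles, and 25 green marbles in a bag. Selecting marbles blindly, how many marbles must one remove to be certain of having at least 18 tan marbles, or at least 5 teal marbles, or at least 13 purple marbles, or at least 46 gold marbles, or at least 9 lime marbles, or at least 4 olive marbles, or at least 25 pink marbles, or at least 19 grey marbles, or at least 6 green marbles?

Each of the 9 colors has its own threshold; avoid all of them simultaneously.
The worst case stops just short of every target: 17 tan, 4 teal, 12 purple, 45 gold, 8 lime, 3 olive, 24 pink, 18 grey, 5 green — 17 + 4 + 12 + 45 + 8 + 3 + 24 + 18 + 5 = 136 marbles.
One more marble must push some color to its target, so 136 + 1 = 137.

137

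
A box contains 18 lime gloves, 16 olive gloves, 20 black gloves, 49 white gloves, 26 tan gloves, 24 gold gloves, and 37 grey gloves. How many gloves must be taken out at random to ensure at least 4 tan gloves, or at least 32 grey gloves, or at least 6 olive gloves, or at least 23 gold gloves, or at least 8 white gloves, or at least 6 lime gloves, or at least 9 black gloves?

82

Each of the 7 colors has its own threshold; avoid all of them simultaneously.
The worst case stops just short of every target: 5 lime, 5 olive, 8 black, 7 white, 3 tan, 22 gold, 31 grey — 5 + 5 + 8 + 7 + 3 + 22 + 31 = 81 gloves.
One more glove must push some color to its target, so 81 + 1 = 82.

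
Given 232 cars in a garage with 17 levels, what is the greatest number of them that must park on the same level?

The 232 cars fall into 17 levels.
If each of the 17 levels held at most 13, the total would be at most 17 × 13 = 221 < 232, a contradiction.
So at least one holds ⌈232/17⌉ = 14.

14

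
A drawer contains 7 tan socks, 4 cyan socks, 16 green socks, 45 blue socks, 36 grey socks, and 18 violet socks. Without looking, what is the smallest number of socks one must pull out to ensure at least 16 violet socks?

The worst case draws every non-violet sock first: 7 + 4 + 16 + 45 + 36 = 108.
The next 16 draws are then forced to be violet, giving 108 + 16 = 124.

124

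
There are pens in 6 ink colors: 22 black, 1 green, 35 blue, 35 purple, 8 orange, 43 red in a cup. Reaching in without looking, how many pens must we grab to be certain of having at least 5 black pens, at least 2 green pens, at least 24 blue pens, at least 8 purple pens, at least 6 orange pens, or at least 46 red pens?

The worst case stops just short of every target: 4 black, 1 green, 23 blue, 7 purple, 5 orange, all 43 red — 4 + 1 + 23 + 7 + 5 + 43 = 83 pens.
One more pen must push some ink color to its target, so 83 + 1 = 84.

84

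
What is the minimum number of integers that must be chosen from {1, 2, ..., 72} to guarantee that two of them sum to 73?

Partition {1, …, 72} into 36 pairs: {1,72}, {2,71}, …, {36,37}.
Choosing 36 integers — say the integers 1 through 36 — takes one from each pair and avoids the property.
Choosing 37 forces two into the same pair by pigeonhole, and those sum to 73. So 37.

37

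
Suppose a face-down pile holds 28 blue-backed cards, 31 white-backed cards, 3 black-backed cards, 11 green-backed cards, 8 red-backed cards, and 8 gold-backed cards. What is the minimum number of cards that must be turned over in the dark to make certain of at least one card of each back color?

The hardest back color to obtain is black-backed: we could draw every other card first — 89 − 3 = 86 cards — without a single black-backed one.
The next draw must be black-backed, so 86 + 1 = 87.

87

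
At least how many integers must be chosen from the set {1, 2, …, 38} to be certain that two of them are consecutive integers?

20

Partition {1, …, 38} into 19 pairs: {1,2}, {3,4}, …, {37,38}.
Choosing 19 integers — say the 19 even numbers 2, 4, …, 38 — takes one from each pair and avoids the property.
Choosing 20 forces two into the same pair by pigeonhole, and those are consecutive. So 20.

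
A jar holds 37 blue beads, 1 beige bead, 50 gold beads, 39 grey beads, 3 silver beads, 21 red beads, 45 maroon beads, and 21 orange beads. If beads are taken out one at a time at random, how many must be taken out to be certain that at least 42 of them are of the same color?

In the worst case we take at most 41 of each color, but all 37 blue, all 1 beige, all 39 grey, all 3 silver, all 21 red, and all 21 orange (fewer than 41), giving 37 + 1 + 41 + 39 + 3 + 21 + 41 + 21 = 204.
One more bead then forces some color to 42, so 204 + 1 = 205.

205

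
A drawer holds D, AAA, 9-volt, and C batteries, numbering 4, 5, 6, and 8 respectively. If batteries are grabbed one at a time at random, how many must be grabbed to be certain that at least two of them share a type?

Treat the 4 types as pigeonholes.
The worst case takes 1 battery of each type without reaching 2 of any: 4 × 1 = 4.
The next battery must bring some type to 2, so 4 + 1 = 5.

5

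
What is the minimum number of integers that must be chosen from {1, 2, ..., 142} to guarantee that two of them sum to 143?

72

Partition {1, …, 142} into 71 pairs: {1,142}, {2,141}, …, {71,72}.
Choosing 71 integers — say the integers 1 through 71 — takes one from each pair and avoids the property.
Choosing 72 forces two into the same pair by pigeonhole, and those sum to 143. So 72.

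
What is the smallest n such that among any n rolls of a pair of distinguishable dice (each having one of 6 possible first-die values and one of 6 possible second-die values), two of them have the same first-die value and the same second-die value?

There are 6 × 6 = 36 (first-die value, second-die value) combinations acting as pigeonholes.
With 36 rolls of a pair of distinguishable dice we could place one in each, avoiding any repeat.
One more forces some (first-die value, second-die value) pair to hold 2, so 36 + 1 = 37.

37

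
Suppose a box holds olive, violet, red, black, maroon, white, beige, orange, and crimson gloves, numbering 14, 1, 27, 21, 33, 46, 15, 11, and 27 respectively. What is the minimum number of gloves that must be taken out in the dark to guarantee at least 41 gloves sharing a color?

190

Treat the 9 colors as pigeonholes.
In the worst case we take at most 40 of each color, but all 14 olive, all 1 violet, all 27 red, all 21 black, all 33 maroon, all 15 beige, all 11 orange, and all 27 crimson (fewer than 40), giving 14 + 1 + 27 + 21 + 33 + 40 + 15 + 11 + 27 = 189.
One more glove then forces some color to 41, so 189 + 1 = 190.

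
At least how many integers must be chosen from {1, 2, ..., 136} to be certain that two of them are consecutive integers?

Partition {1, …, 136} into 68 pairs: {1,2}, {3,4}, …, {135,136}.
Choosing 68 integers — say the 68 even numbers 2, 4, …, 136 — takes one from each pair and avoids the property.
Choosing 69 forces two into the same pair by pigeonhole, and those are consecutive. So 69.

69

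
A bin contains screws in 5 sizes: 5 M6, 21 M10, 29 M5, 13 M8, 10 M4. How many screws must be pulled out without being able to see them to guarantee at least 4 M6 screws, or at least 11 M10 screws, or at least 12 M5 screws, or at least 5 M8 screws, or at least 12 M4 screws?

39

Each of the 5 sizes has its own threshold; avoid all of them simultaneously.
The worst case stops just short of every target: 3 M6, 10 M10, 11 M5, 4 M8, all 10 M4 — 3 + 10 + 11 + 4 + 10 = 38 screws.
One more screw must push some size to its target, so 38 + 1 = 39.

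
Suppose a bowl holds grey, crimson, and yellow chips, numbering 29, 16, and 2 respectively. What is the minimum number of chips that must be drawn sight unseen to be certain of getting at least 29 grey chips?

The worst case draws every non-grey chip first: 16 + 2 = 18.
The next 29 draws are then forced to be grey, giving 18 + 29 = 47.

47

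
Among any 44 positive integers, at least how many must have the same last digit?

There are 10 possible last digits, which serve as the pigeonholes.
If each of the 10 possible last digits held at most 4, the total would be at most 10 × 4 = 40 < 44, a contradiction.
So at least one holds ⌈44/10⌉ = 5.

5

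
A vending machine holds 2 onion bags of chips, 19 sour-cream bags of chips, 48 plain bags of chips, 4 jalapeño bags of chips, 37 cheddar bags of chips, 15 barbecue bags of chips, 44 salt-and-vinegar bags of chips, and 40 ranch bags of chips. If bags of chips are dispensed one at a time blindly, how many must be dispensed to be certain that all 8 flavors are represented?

208

The hardest flavor to obtain is onion: we could draw every other bag of chips first — 209 − 2 = 207 bags of chips — without a single onion one.
The next draw must be onion, so 207 + 1 = 208.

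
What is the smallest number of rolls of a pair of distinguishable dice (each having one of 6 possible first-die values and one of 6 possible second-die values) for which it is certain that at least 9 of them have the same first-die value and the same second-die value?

There are 6 × 6 = 36 (first-die value, second-die value) combinations acting as pigeonholes.
With 36 × 8 = 288 rolls of a pair of distinguishable dice we could place exactly 8 in each, with no (first-die value, second-die value) pair reaching 9.
One more forces some (first-die value, second-die value) pair to hold 9, so 288 + 1 = 289.

289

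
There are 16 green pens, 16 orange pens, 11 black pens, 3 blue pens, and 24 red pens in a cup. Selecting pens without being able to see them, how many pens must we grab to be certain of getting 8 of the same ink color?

32

In the worst case we take at most 7 of each ink color, but all 3 blue (fewer than 7), giving 7 + 7 + 7 + 3 + 7 = 31.
One more pen then forces some ink color to 8, so 31 + 1 = 32.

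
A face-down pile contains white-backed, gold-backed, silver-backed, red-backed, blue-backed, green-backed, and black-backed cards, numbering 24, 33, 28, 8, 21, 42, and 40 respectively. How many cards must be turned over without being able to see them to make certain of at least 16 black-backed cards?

172

The worst case draws every non-black-backed card first: 24 + 33 + 28 + 8 + 21 + 42 = 156.
The next 16 draws are then forced to be black-backed, giving 156 + 16 = 172.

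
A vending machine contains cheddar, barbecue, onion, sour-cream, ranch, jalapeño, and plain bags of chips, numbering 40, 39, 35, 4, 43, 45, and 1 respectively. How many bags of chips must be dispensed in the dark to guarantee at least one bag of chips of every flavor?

The hardest flavor to obtain is plain: we could draw every other bag of chips first — 207 − 1 = 206 bags of chips — without a single plain one.
The next draw must be plain, so 206 + 1 = 207.

207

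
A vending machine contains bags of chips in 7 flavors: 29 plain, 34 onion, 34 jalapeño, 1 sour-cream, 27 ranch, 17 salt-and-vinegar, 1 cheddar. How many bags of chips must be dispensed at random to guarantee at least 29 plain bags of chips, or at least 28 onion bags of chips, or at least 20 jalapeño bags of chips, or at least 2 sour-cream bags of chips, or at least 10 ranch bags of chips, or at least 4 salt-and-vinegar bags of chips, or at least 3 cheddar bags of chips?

89

The worst case stops just short of every target: 28 plain, 27 onion, 19 jalapeño, 1 sour-cream, 9 ranch, 3 salt-and-vinegar, all 1 cheddar — 28 + 27 + 19 + 1 + 9 + 3 + 1 = 88 bags of chips.
One more bag of chips must push some flavor to its target, so 88 + 1 = 89.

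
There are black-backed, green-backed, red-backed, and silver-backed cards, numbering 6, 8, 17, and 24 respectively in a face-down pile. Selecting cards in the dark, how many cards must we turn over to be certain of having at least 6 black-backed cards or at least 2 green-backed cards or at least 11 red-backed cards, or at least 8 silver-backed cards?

24

The worst case stops just short of every target: 5 black-backed, 1 green-backed, 10 red-backed, 7 silver-backed — 5 + 1 + 10 + 7 = 23 cards.
One more card must push some back color to its target, so 23 + 1 = 24.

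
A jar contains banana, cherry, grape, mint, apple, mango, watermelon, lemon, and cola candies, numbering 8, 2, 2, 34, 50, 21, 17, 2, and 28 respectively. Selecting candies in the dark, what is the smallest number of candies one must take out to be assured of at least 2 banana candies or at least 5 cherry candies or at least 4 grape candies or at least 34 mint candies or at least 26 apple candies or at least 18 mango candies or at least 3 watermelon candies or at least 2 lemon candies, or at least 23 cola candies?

106

Each of the 9 flavors has its own threshold; avoid all of them simultaneously.
The worst case stops just short of every target: 1 banana, all 2 cherry, all 2 grape, 33 mint, 25 apple, 17 mango, 2 watermelon, 1 lemon, 22 cola — 1 + 2 + 2 + 33 + 25 + 17 + 2 + 1 + 22 = 105 candies.
One more candy must push some flavor to its target, so 105 + 1 = 106.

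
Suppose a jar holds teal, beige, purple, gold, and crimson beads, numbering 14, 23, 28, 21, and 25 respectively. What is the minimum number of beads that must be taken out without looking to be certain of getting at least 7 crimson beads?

The worst case draws every non-crimson bead first: 14 + 23 + 28 + 21 = 86.
The next 7 draws are then forced to be crimson, giving 86 + 7 = 93.

93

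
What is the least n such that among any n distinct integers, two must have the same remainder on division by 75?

Two integers differ by a multiple of 75 exactly when they share a remainder mod 75.
There are 75 residue classes mod 75, so 75 integers can all lie in distinct classes.
One more integer must repeat a residue, giving a difference divisible by 75. So n = 75 + 1 = 76.

76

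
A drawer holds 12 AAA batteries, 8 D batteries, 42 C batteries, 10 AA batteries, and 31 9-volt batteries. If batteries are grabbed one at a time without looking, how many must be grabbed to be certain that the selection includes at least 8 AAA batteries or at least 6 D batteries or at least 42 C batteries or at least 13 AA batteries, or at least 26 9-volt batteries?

89

Each of the 5 types has its own threshold; avoid all of them simultaneously.
The worst case stops just short of every target: 7 AAA, 5 D, 41 C, all 10 AA, 25 9-volt — 7 + 5 + 41 + 10 + 25 = 88 batteries.
One more battery must push some type to its target, so 88 + 1 = 89.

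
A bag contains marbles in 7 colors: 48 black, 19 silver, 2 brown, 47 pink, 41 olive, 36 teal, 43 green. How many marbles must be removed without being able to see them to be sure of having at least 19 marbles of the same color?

111

Treat the 7 colors as pigeonholes.
In the worst case we take at most 18 of each color, but all 2 brown (fewer than 18), giving 18 + 18 + 2 + 18 + 18 + 18 + 18 = 110.
One more marble then forces some color to 19, so 110 + 1 = 111.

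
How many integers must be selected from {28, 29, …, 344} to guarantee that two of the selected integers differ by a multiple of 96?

Group the integers by remainder mod 96; there are 96 residue classes, each nonempty in this range.
Choosing one from each class (96 integers) avoids any shared remainder.
One more choice must repeat a class, so two differ by a multiple of 96. Hence 96 + 1 = 97.

97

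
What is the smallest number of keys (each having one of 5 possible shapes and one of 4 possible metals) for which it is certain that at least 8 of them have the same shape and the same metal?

There are 5 × 4 = 20 (shape, metal) combinations acting as pigeonholes.
With 20 × 7 = 140 keys we could place exactly 7 in each, with no (shape, metal) pair reaching 8.
One more forces some (shape, metal) pair to hold 8, so 140 + 1 = 141.

141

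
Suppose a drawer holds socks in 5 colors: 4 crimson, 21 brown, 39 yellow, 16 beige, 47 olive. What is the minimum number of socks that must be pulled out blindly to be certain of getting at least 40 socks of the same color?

In the worst case we take at most 39 of each color, but all 4 crimson, all 21 brown, and all 16 beige (fewer than 39), giving 4 + 21 + 39 + 16 + 39 = 119.
One more sock then forces some color to 40, so 119 + 1 = 120.

120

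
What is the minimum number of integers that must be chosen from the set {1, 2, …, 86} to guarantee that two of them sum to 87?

Partition {1, …, 86} into 43 pairs: {1,86}, {2,85}, …, {43,44}.
Choosing 43 integers — say the integers 1 through 43 — takes one from each pair and avoids the property.
Choosing 44 forces two into the same pair by pigeonhole, and those sum to 87. So 44.

44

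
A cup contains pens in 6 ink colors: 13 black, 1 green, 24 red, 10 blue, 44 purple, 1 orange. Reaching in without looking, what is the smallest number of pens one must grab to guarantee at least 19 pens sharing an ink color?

In the worst case we take at most 18 of each ink color, but all 13 black, all 1 green, all 10 blue, and all 1 orange (fewer than 18), giving 13 + 1 + 18 + 10 + 18 + 1 = 61.
One more pen then forces some ink color to 19, so 61 + 1 = 62.

62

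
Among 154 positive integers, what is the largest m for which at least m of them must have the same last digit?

There are 10 possible last digits, which serve as the pigeonholes.
If each of the 10 possible last digits held at most 15, the total would be at most 10 × 15 = 150 < 154, a contradiction.
So at least one holds ⌈154/10⌉ = 16.

16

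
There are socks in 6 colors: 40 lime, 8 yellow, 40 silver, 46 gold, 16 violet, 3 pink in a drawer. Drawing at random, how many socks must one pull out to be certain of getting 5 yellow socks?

To avoid yellow socks as long as possible, exhaust the other 5 colors first.
The worst case draws every non-yellow sock first: 40 + 40 + 46 + 16 + 3 = 145.
The next 5 draws are then forced to be yellow, giving 145 + 5 = 150.

150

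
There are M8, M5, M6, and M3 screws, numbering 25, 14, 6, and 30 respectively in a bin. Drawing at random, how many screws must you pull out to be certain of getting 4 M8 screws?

To avoid M8 screws as long as possible, exhaust the other 3 sizes first.
The worst case draws every non-M8 screw first: 14 + 6 + 30 = 50.
The next 4 draws are then forced to be M8, giving 50 + 4 = 54.

54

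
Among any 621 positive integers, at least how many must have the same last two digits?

The 621 positive integers fall into 100 possible two-digit endings.
If each of the 100 possible two-digit endings held at most 6, the total would be at most 100 × 6 = 600 < 621, a contradiction.
So at least one holds ⌈621/100⌉ = 7.

7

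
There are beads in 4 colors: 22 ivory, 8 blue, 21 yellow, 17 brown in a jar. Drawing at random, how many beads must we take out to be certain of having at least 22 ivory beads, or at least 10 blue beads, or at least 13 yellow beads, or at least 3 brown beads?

The worst case stops just short of every target: 21 ivory, all 8 blue, 12 yellow, 2 brown — 21 + 8 + 12 + 2 = 43 beads.
One more bead must push some color to its target, so 43 + 1 = 44.

44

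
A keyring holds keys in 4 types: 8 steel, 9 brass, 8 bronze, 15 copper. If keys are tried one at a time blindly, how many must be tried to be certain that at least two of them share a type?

5

The worst case takes 1 key of each type without reaching 2 of any: 4 × 1 = 4.
The next key must bring some type to 2, so 4 + 1 = 5.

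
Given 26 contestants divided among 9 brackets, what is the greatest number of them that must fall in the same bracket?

3

The 26 contestants fall into 9 brackets.
If each of the 9 brackets held at most 2, the total would be at most 9 × 2 = 18 < 26, a contradiction.
So at least one holds ⌈26/9⌉ = 3.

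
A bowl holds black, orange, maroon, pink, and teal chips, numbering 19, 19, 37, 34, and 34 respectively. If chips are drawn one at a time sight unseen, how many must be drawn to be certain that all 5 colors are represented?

125

The hardest color to obtain is black: we could draw every other chip first — 143 − 19 = 124 chips — without a single black one.
The next draw must be black, so 124 + 1 = 125.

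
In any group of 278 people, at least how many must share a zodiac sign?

There are 12 zodiac signs, which serve as the pigeonholes.
If each of the 12 zodiac signs held at most 23, the total would be at most 12 × 23 = 276 < 278, a contradiction.
So at least one holds ⌈278/12⌉ = 24.

24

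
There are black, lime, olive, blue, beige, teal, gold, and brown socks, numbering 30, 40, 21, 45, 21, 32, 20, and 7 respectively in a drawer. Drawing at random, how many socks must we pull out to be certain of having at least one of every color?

210

The hardest color to obtain is brown: we could draw every other sock first — 216 − 7 = 209 socks — without a single brown one.
The next draw must be brown, so 209 + 1 = 210.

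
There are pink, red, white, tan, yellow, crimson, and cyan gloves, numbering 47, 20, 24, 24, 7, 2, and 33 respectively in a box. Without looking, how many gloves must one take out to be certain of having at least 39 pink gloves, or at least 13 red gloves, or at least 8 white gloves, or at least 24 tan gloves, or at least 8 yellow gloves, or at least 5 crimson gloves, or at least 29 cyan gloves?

118

The worst case stops just short of every target: 38 pink, 12 red, 7 white, 23 tan, 7 yellow, all 2 crimson, 28 cyan — 38 + 12 + 7 + 23 + 7 + 2 + 28 = 117 gloves.
One more glove must push some color to its target, so 117 + 1 = 118.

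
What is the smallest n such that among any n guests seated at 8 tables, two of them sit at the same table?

There are 8 tables acting as pigeonholes.
With 8 guests we could place one in each, avoiding any repeat.
One more forces some class to hold 2, so 8 + 1 = 9.

9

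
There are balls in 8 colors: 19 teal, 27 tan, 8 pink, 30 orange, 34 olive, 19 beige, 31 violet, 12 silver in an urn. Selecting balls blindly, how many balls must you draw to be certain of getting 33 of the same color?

179

In the worst case we take at most 32 of each color, but all 19 teal, all 27 tan, all 8 pink, all 30 orange, all 19 beige, all 31 violet, and all 12 silver (fewer than 32), giving 19 + 27 + 8 + 30 + 32 + 19 + 31 + 12 = 178.
One more ball then forces some color to 33, so 178 + 1 = 179.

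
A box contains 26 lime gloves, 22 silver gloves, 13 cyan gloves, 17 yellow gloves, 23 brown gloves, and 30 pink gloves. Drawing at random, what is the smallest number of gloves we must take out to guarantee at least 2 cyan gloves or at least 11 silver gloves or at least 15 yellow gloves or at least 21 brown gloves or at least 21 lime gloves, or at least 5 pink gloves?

70

The worst case stops just short of every target: 20 lime, 10 silver, 1 cyan, 14 yellow, 20 brown, 4 pink — 20 + 10 + 1 + 14 + 20 + 4 = 69 gloves.
One more glove must push some color to its target, so 69 + 1 = 70.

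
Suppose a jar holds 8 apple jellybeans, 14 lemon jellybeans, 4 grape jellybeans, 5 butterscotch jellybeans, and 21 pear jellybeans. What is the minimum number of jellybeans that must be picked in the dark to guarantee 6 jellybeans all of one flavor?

Treat the 5 flavors as pigeonholes.
In the worst case we take at most 5 of each flavor, but all 4 grape (fewer than 5), giving 5 + 5 + 4 + 5 + 5 = 24.
One more jellybean then forces some flavor to 6, so 24 + 1 = 25.

25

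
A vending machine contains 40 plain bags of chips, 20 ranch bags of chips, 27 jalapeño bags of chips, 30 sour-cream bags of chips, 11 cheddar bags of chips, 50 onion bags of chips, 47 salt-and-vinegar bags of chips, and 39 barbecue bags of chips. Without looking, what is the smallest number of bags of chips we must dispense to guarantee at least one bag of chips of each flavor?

The hardest flavor to obtain is cheddar: we could draw every other bag of chips first — 264 − 11 = 253 bags of chips — without a single cheddar one.
The next draw must be cheddar, so 253 + 1 = 254.

254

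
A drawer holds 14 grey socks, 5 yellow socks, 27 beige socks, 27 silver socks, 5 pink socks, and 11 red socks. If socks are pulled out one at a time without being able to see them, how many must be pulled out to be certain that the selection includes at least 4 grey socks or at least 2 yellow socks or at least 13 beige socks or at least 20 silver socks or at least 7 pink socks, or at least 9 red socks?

49

The worst case stops just short of every target: 3 grey, 1 yellow, 12 beige, 19 silver, all 5 pink, 8 red — 3 + 1 + 12 + 19 + 5 + 8 = 48 socks.
One more sock must push some color to its target, so 48 + 1 = 49.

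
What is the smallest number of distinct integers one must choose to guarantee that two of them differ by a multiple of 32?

33

Use the pigeonhole principle on residue classes: two integers differ by a multiple of 32 exactly when they share a remainder mod 32.
There are 32 residue classes mod 32, so 32 integers can all lie in distinct classes.
One more integer must repeat a residue, giving a difference divisible by 32. So n = 32 + 1 = 33.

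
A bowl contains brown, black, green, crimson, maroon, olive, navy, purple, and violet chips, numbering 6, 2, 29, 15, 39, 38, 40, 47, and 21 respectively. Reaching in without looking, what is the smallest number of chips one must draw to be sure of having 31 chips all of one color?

In the worst case we take at most 30 of each color, but all 6 brown, all 2 black, all 29 green, all 15 crimson, and all 21 violet (fewer than 30), giving 6 + 2 + 29 + 15 + 30 + 30 + 30 + 30 + 21 = 193.
One more chip then forces some color to 31, so 193 + 1 = 194.

194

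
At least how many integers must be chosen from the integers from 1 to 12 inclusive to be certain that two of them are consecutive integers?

Partition {1, …, 12} into 6 pairs: {1,2}, {3,4}, …, {11,12}.
Choosing 6 integers — say the 6 even numbers 2, 4, …, 12 — takes one from each pair and avoids the property.
Choosing 7 forces two into the same pair by pigeonhole, and those are consecutive. So 7.

7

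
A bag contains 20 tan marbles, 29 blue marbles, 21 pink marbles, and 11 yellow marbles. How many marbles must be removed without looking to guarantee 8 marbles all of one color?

29

The worst case takes 7 marbles of each color without reaching 8 of any: 4 × 7 = 28.
The next marble must bring some color to 8, so 28 + 1 = 29.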